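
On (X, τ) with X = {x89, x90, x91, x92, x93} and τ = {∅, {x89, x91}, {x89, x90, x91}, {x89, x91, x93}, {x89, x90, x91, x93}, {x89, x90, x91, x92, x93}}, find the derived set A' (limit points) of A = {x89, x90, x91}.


A' = {x89, x90, x91, x92, x93}

For each x ∈ X, list the open sets U ∈ τ with x ∈ U, then check whether U ∩ (A ∖ {x}) ≠ ∅ for every such U.
  x = x89: opens ∋ x are {x89, x91}, {x89, x90, x91}, {x89, x91, x93}, {x89, x90, x91, x93}, {x89, x90, x91, x92, x93}; each meets A ∖ {x89}, so x IS a limit point.
  x = x90: opens ∋ x are {x89, x90, x91}, {x89, x90, x91, x93}, {x89, x90, x91, x92, x93}; each meets A ∖ {x90}, so x IS a limit point.
  x = x91: opens ∋ x are {x89, x91}, {x89, x90, x91}, {x89, x91, x93}, {x89, x90, x91, x93}, {x89, x90, x91, x92, x93}; each meets A ∖ {x91}, so x IS a limit point.
  x = x92: opens ∋ x are {x89, x90, x91, x92, x93}; each meets A ∖ {x92}, so x IS a limit point.
  x = x93: opens ∋ x are {x89, x91, x93}, {x89, x90, x91, x93}, {x89, x90, x91, x92, x93}; each meets A ∖ {x93}, so x IS a limit point.
Collecting: A' = {x89, x90, x91, x92, x93}.


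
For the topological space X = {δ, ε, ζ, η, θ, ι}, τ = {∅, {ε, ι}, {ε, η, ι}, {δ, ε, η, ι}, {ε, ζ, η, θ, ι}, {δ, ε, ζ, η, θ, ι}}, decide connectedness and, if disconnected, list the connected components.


(X, τ) is connected.

Find clopen sets (U ∈ τ with X ∖ U ∈ τ):
  U = ∅, X ∖ U = {δ, ε, ζ, η, θ, ι} — both open, so U is clopen.
  U = {δ, ε, ζ, η, θ, ι}, X ∖ U = ∅ — both open, so U is clopen.
Only trivial clopens (∅ and X) exist, so (X, τ) is connected.
Compute connected components by grouping points that agree on all clopens:
  component: {δ, ε, ζ, η, θ, ι}


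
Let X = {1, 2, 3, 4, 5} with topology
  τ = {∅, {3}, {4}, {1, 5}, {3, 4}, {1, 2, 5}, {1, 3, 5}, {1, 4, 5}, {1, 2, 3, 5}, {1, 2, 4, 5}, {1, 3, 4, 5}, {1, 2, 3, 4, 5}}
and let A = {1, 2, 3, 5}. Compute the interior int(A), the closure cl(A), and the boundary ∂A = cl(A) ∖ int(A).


int(A) = {1, 2, 3, 5}, cl(A) = {1, 2, 3, 5}, ∂A = ∅.

Closed sets in (X, τ) are complements of opens:
  closed(X, τ) = {∅, {2}, {3}, {4}, {2, 3}, {2, 4}, {3, 4}, {1, 2, 5}, {2, 3, 4}, {1, 2, 3, 5}, {1, 2, 4, 5}, {1, 2, 3, 4, 5}}.
int(A) = ⋃ {U ∈ τ : U ⊆ A}. Opens contained in A: ∅, {3}, {1, 5}, {1, 2, 5}, {1, 3, 5}, {1, 2, 3, 5}.
Taking the union of these: int(A) = {1, 2, 3, 5}.
cl(A) = ⋂ {C closed : A ⊆ C}. Closed sets containing A: {1, 2, 3, 5}, {1, 2, 3, 4, 5}.
Intersecting these: cl(A) = {1, 2, 3, 5}.
∂A = cl(A) ∖ int(A) = {1, 2, 3, 5} ∖ {1, 2, 3, 5} = ∅.


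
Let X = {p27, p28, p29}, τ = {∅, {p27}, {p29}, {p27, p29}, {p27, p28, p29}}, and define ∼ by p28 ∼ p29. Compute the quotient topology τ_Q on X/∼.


X/∼ = {[p27], [p28=p29]}; |τ_Q| = 3.

Equivalence classes: [p27], [p28=p29].
Quotient map π: X → X/∼ sends p27 ↦ [p27], p28 ↦ [p28=p29], p29 ↦ [p28=p29].
For each subset V ⊆ X/∼, compute π^{-1}(V) ⊆ X and check whether π^{-1}(V) ∈ τ. V is open in τ_Q iff π^{-1}(V) ∈ τ.
  V = {}: π^{-1}(V) = ∅ ∈ τ ✓.
  V = {[p27]}: π^{-1}(V) = {p27} ∈ τ ✓.
  V = {[p28=p29]}: π^{-1}(V) = {p28, p29} ∉ τ ✗.
  V = {[p27], [p28=p29]}: π^{-1}(V) = {p27, p28, p29} ∈ τ ✓.
Open sets in the quotient: τ_Q = {{}, {[p27]}, {[p27], [p28=p29]}} (3 elements).


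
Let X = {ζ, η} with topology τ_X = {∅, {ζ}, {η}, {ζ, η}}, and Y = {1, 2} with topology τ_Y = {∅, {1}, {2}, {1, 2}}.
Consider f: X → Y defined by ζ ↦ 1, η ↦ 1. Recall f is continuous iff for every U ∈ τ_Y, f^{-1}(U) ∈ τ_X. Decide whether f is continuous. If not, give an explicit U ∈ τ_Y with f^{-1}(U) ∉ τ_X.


f IS continuous.

Compute f^{-1}(U) for each U ∈ τ_Y:
  U = ∅: f^{-1}(U) = ∅ ∈ τ_X ✓.
  U = {1}: f^{-1}(U) = {ζ, η} ∈ τ_X ✓.
  U = {2}: f^{-1}(U) = ∅ ∈ τ_X ✓.
  U = {1, 2}: f^{-1}(U) = {ζ, η} ∈ τ_X ✓.
Every preimage lies in τ_X, so f IS continuous.


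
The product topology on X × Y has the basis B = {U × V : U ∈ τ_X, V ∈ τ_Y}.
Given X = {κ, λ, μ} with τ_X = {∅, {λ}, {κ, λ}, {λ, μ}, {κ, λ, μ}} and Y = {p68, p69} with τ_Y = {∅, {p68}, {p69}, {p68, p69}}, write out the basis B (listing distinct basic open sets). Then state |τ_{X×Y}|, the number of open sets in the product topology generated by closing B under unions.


Basis B = {∅ × ∅, {λ} × {p68}, {λ} × {p69}, {κ, λ} × {p68}, {κ, λ} × {p69}, {λ} × {p68, p69}, {λ, μ} × {p68}, {λ, μ} × {p69}, {κ, λ, μ} × {p68}, {κ, λ, μ} × {p69}, {κ, λ} × {p68, p69}, {λ, μ} × {p68, p69}, {κ, λ, μ} × {p68, p69}}; |τ_{X×Y}| = 25.

Enumerate products U × V with U ∈ τ_X, V ∈ τ_Y (deduplicated):
  ∅ × ∅ = {} (∅)
  {λ} × {p68} = {(λ,p68)}
  {λ} × {p69} = {(λ,p69)}
  {κ, λ} × {p68} = {(κ,p68), (λ,p68)}
  {κ, λ} × {p69} = {(κ,p69), (λ,p69)}
  {λ} × {p68, p69} = {(λ,p68), (λ,p69)}
  {λ, μ} × {p68} = {(λ,p68), (μ,p68)}
  {λ, μ} × {p69} = {(λ,p69), (μ,p69)}
  {κ, λ, μ} × {p68} = {(κ,p68), (λ,p68), (μ,p68)}
  {κ, λ, μ} × {p69} = {(κ,p69), (λ,p69), (μ,p69)}
  {κ, λ} × {p68, p69} = {(κ,p68), (κ,p69), (λ,p68), (λ,p69)}
  {λ, μ} × {p68, p69} = {(λ,p68), (λ,p69), (μ,p68), (μ,p69)}
  {κ, λ, μ} × {p68, p69} = {(κ,p68), (κ,p69), (λ,p68), (λ,p69), (μ,p68), (μ,p69)}
These 13 distinct sets form the basis B.
Close under arbitrary unions to get τ_{X×Y}; counting gives |τ_{X×Y}| = 25.


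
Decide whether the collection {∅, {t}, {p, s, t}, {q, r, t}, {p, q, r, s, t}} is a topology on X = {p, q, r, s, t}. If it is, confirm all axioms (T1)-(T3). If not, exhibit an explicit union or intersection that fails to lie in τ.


τ IS a topology on X.

Axiom (T1): ∅ ∈ τ? Yes; X ∈ τ? Yes.
Axiom (T2/T3): check pairwise unions and intersections of members of τ.
All pairwise intersections and unions checked — each lies in τ. Therefore τ satisfies (T1), (T2), (T3): it IS a topology on X.


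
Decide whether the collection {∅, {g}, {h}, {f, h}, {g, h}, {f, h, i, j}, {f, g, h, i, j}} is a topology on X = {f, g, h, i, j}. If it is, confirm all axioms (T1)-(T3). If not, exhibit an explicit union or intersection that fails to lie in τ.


τ is NOT a topology on X.

Axiom (T1): ∅ ∈ τ? Yes; X ∈ τ? Yes.
Axiom (T2/T3): check pairwise unions and intersections of members of τ.
Counterexample for (T2): {g} ∪ {f, h} = {f, g, h} ∉ τ. Therefore τ is NOT a topology.


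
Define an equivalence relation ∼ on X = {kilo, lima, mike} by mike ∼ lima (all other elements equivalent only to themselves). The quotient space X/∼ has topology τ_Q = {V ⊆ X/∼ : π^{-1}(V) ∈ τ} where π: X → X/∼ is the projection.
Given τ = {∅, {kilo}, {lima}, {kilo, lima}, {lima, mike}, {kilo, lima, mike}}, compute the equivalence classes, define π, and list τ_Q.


X/∼ = {[kilo], [lima=mike]}; |τ_Q| = 4.

Equivalence classes: [kilo], [lima=mike].
Quotient map π: X → X/∼ sends kilo ↦ [kilo], lima ↦ [lima=mike], mike ↦ [lima=mike].
For each subset V ⊆ X/∼, compute π^{-1}(V) ⊆ X and check whether π^{-1}(V) ∈ τ. V is open in τ_Q iff π^{-1}(V) ∈ τ.
  V = {}: π^{-1}(V) = ∅ ∈ τ ✓.
  V = {[kilo]}: π^{-1}(V) = {kilo} ∈ τ ✓.
  V = {[lima=mike]}: π^{-1}(V) = {lima, mike} ∈ τ ✓.
  V = {[kilo], [lima=mike]}: π^{-1}(V) = {kilo, lima, mike} ∈ τ ✓.
Open sets in the quotient: τ_Q = {{}, {[kilo]}, {[lima=mike]}, {[kilo], [lima=mike]}} (4 elements).


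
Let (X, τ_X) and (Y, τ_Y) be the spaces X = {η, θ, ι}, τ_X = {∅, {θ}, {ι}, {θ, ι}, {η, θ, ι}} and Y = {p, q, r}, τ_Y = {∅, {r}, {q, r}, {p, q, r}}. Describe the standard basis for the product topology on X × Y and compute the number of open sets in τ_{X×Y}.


Basis B = {∅ × ∅, {θ} × {r}, {ι} × {r}, {θ} × {q, r}, {θ, ι} × {r}, {ι} × {q, r}, {η, θ, ι} × {r}, {θ} × {p, q, r}, {ι} × {p, q, r}, {θ, ι} × {q, r}, {η, θ, ι} × {q, r}, {θ, ι} × {p, q, r}, {η, θ, ι} × {p, q, r}}; |τ_{X×Y}| = 30.

Enumerate products U × V with U ∈ τ_X, V ∈ τ_Y (deduplicated):
  ∅ × ∅ = {} (∅)
  {θ} × {r} = {(θ,r)}
  {ι} × {r} = {(ι,r)}
  {θ} × {q, r} = {(θ,q), (θ,r)}
  {θ, ι} × {r} = {(θ,r), (ι,r)}
  {ι} × {q, r} = {(ι,q), (ι,r)}
  {η, θ, ι} × {r} = {(η,r), (θ,r), (ι,r)}
  {θ} × {p, q, r} = {(θ,p), (θ,q), (θ,r)}
  {ι} × {p, q, r} = {(ι,p), (ι,q), (ι,r)}
  {θ, ι} × {q, r} = {(θ,q), (θ,r), (ι,q), (ι,r)}
  {η, θ, ι} × {q, r} = {(η,q), (η,r), (θ,q), (θ,r), (ι,q), (ι,r)}
  {θ, ι} × {p, q, r} = {(θ,p), (θ,q), (θ,r), (ι,p), (ι,q), (ι,r)}
  {η, θ, ι} × {p, q, r} = {(η,p), (η,q), (η,r), (θ,p), (θ,q), (θ,r), (ι,p), (ι,q), (ι,r)}
These 13 distinct sets form the basis B.
Close under arbitrary unions to get τ_{X×Y}; counting gives |τ_{X×Y}| = 30.


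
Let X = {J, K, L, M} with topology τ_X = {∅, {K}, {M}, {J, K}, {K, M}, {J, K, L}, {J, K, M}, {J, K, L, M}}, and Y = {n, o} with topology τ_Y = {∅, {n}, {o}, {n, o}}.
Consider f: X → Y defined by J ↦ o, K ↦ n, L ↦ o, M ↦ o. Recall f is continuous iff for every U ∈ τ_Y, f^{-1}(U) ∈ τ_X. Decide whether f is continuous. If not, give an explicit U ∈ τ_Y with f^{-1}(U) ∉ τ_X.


f is NOT continuous.

Compute f^{-1}(U) for each U ∈ τ_Y:
  U = ∅: f^{-1}(U) = ∅ ∈ τ_X ✓.
  U = {n}: f^{-1}(U) = {K} ∈ τ_X ✓.
  U = {o}: f^{-1}(U) = {J, L, M} ∉ τ_X ✗.
  U = {n, o}: f^{-1}(U) = {J, K, L, M} ∈ τ_X ✓.
Found U = {o} with f^{-1}(U) = {J, L, M} not in τ_X. Therefore f is NOT continuous.


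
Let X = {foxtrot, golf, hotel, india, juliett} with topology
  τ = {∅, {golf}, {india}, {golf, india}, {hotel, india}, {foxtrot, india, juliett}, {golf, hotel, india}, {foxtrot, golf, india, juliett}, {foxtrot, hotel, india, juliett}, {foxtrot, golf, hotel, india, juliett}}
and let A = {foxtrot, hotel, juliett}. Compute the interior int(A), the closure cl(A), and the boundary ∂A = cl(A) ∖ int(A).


int(A) = ∅, cl(A) = {foxtrot, hotel, juliett}, ∂A = {foxtrot, hotel, juliett}.

Closed sets in (X, τ) are complements of opens:
  closed(X, τ) = {∅, {golf}, {hotel}, {foxtrot, juliett}, {golf, hotel}, {foxtrot, golf, juliett}, {foxtrot, hotel, juliett}, {foxtrot, golf, hotel, juliett}, {foxtrot, hotel, india, juliett}, {foxtrot, golf, hotel, india, juliett}}.
int(A) = ⋃ {U ∈ τ : U ⊆ A}. Opens contained in A: ∅.
Taking the union of these: int(A) = ∅.
cl(A) = ⋂ {C closed : A ⊆ C}. Closed sets containing A: {foxtrot, hotel, juliett}, {foxtrot, golf, hotel, juliett}, {foxtrot, hotel, india, juliett}, {foxtrot, golf, hotel, india, juliett}.
Intersecting these: cl(A) = {foxtrot, hotel, juliett}.
∂A = cl(A) ∖ int(A) = {foxtrot, hotel, juliett} ∖ ∅ = {foxtrot, hotel, juliett}.


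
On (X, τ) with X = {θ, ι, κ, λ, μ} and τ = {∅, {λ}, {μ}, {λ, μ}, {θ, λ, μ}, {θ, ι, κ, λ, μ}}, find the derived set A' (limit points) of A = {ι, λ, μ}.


A' = {θ, ι, κ}

For each x ∈ X, list the open sets U ∈ τ with x ∈ U, then check whether U ∩ (A ∖ {x}) ≠ ∅ for every such U.
  x = θ: opens ∋ x are {θ, λ, μ}, {θ, ι, κ, λ, μ}; each meets A ∖ {θ}, so x IS a limit point.
  x = ι: opens ∋ x are {θ, ι, κ, λ, μ}; each meets A ∖ {ι}, so x IS a limit point.
  x = κ: opens ∋ x are {θ, ι, κ, λ, μ}; each meets A ∖ {κ}, so x IS a limit point.
  x = λ: open {λ} ∋ x has {λ} ∩ (A ∖ {λ}) = ∅, so x is NOT a limit point.
  x = μ: open {μ} ∋ x has {μ} ∩ (A ∖ {μ}) = ∅, so x is NOT a limit point.
Collecting: A' = {θ, ι, κ}.


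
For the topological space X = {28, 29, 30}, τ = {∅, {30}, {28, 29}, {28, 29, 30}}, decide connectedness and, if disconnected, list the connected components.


(X, τ) is disconnected; components = [{30}, {28, 29}].

Find clopen sets (U ∈ τ with X ∖ U ∈ τ):
  U = ∅, X ∖ U = {28, 29, 30} — both open, so U is clopen.
  U = {30}, X ∖ U = {28, 29} — both open, so U is clopen.
  U = {28, 29}, X ∖ U = {30} — both open, so U is clopen.
  U = {28, 29, 30}, X ∖ U = ∅ — both open, so U is clopen.
Nontrivial clopen(s) exist: e.g. {30}. So (X, τ) is disconnected.
Compute connected components by grouping points that agree on all clopens:
  component: {30}
  component: {28, 29}


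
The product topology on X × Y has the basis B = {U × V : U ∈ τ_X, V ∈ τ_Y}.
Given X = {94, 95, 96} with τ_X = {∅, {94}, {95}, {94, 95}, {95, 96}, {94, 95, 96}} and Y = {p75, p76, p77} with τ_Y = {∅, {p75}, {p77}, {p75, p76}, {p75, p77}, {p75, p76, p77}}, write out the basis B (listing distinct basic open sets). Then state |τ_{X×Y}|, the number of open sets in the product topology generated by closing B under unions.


Basis B = {∅ × ∅, {94} × {p75}, {94} × {p77}, {95} × {p75}, {95} × {p77}, {94} × {p75, p76}, {94} × {p75, p77}, {94, 95} × {p75}, {94, 95} × {p77}, {95} × {p75, p76}, {95} × {p75, p77}, {95, 96} × {p75}, {95, 96} × {p77}, {94} × {p75, p76, p77}, {94, 95, 96} × {p75}, {94, 95, 96} × {p77}, {95} × {p75, p76, p77}, {94, 95} × {p75, p76}, {94, 95} × {p75, p77}, {95, 96} × {p75, p76}, {95, 96} × {p75, p77}, {94, 95} × {p75, p76, p77}, {94, 95, 96} × {p75, p76}, {94, 95, 96} × {p75, p77}, {95, 96} × {p75, p76, p77}, {94, 95, 96} × {p75, p76, p77}}; |τ_{X×Y}| = 108.

Enumerate products U × V with U ∈ τ_X, V ∈ τ_Y (deduplicated):
  ∅ × ∅ = {} (∅)
  {94} × {p75} = {(94,p75)}
  {94} × {p77} = {(94,p77)}
  {95} × {p75} = {(95,p75)}
  {95} × {p77} = {(95,p77)}
  {94} × {p75, p76} = {(94,p75), (94,p76)}
  {94} × {p75, p77} = {(94,p75), (94,p77)}
  {94, 95} × {p75} = {(94,p75), (95,p75)}
  {94, 95} × {p77} = {(94,p77), (95,p77)}
  {95} × {p75, p76} = {(95,p75), (95,p76)}
  {95} × {p75, p77} = {(95,p75), (95,p77)}
  {95, 96} × {p75} = {(95,p75), (96,p75)}
  {95, 96} × {p77} = {(95,p77), (96,p77)}
  {94} × {p75, p76, p77} = {(94,p75), (94,p76), (94,p77)}
  {94, 95, 96} × {p75} = {(94,p75), (95,p75), (96,p75)}
  {94, 95, 96} × {p77} = {(94,p77), (95,p77), (96,p77)}
  {95} × {p75, p76, p77} = {(95,p75), (95,p76), (95,p77)}
  {94, 95} × {p75, p76} = {(94,p75), (94,p76), (95,p75), (95,p76)}
  {94, 95} × {p75, p77} = {(94,p75), (94,p77), (95,p75), (95,p77)}
  {95, 96} × {p75, p76} = {(95,p75), (95,p76), (96,p75), (96,p76)}
  {95, 96} × {p75, p77} = {(95,p75), (95,p77), (96,p75), (96,p77)}
  {94, 95} × {p75, p76, p77} = {(94,p75), (94,p76), (94,p77), (95,p75), (95,p76), (95,p77)}
  {94, 95, 96} × {p75, p76} = {(94,p75), (94,p76), (95,p75), (95,p76), (96,p75), (96,p76)}
  {94, 95, 96} × {p75, p77} = {(94,p75), (94,p77), (95,p75), (95,p77), (96,p75), (96,p77)}
  {95, 96} × {p75, p76, p77} = {(95,p75), (95,p76), (95,p77), (96,p75), (96,p76), (96,p77)}
  {94, 95, 96} × {p75, p76, p77} = {(94,p75), (94,p76), (94,p77), (95,p75), (95,p76), (95,p77), (96,p75), (96,p76), (96,p77)}
These 26 distinct sets form the basis B.
Close under arbitrary unions to get τ_{X×Y}; counting gives |τ_{X×Y}| = 108.


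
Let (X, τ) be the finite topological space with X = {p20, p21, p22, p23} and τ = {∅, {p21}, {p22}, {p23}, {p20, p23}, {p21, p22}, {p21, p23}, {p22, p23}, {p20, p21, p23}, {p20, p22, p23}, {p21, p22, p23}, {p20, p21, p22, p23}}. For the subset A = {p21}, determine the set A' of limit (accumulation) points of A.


A' = ∅

For each x ∈ X, list the open sets U ∈ τ with x ∈ U, then check whether U ∩ (A ∖ {x}) ≠ ∅ for every such U.
  x = p20: open {p20, p23} ∋ x has {p20, p23} ∩ (A ∖ {p20}) = ∅, so x is NOT a limit point.
  x = p21: open {p21} ∋ x has {p21} ∩ (A ∖ {p21}) = ∅, so x is NOT a limit point.
  x = p22: open {p22} ∋ x has {p22} ∩ (A ∖ {p22}) = ∅, so x is NOT a limit point.
  x = p23: open {p23} ∋ x has {p23} ∩ (A ∖ {p23}) = ∅, so x is NOT a limit point.
Collecting: A' = ∅.


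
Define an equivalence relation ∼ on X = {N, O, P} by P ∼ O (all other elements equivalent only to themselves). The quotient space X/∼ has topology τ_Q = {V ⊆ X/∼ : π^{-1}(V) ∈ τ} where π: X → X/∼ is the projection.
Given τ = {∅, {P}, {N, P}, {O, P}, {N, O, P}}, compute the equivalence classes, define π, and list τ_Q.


X/∼ = {[N], [O=P]}; |τ_Q| = 3.

Equivalence classes: [N], [O=P].
Quotient map π: X → X/∼ sends N ↦ [N], O ↦ [O=P], P ↦ [O=P].
For each subset V ⊆ X/∼, compute π^{-1}(V) ⊆ X and check whether π^{-1}(V) ∈ τ. V is open in τ_Q iff π^{-1}(V) ∈ τ.
  V = {}: π^{-1}(V) = ∅ ∈ τ ✓.
  V = {[N]}: π^{-1}(V) = {N} ∉ τ ✗.
  V = {[O=P]}: π^{-1}(V) = {O, P} ∈ τ ✓.
  V = {[N], [O=P]}: π^{-1}(V) = {N, O, P} ∈ τ ✓.
Open sets in the quotient: τ_Q = {{}, {[O=P]}, {[N], [O=P]}} (3 elements).


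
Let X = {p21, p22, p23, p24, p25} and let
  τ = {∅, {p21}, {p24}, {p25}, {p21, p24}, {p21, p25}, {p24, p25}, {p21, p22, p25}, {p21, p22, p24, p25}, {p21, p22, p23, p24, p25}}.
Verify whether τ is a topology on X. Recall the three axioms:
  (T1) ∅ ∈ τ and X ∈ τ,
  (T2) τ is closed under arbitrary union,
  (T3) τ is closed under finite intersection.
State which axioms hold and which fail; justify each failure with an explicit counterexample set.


τ is NOT a topology on X.

Axiom (T1): ∅ ∈ τ? Yes; X ∈ τ? Yes.
Axiom (T2/T3): check pairwise unions and intersections of members of τ.
Counterexample for (T2): {p21} ∪ {p24, p25} = {p21, p24, p25} ∉ τ. Therefore τ is NOT a topology.


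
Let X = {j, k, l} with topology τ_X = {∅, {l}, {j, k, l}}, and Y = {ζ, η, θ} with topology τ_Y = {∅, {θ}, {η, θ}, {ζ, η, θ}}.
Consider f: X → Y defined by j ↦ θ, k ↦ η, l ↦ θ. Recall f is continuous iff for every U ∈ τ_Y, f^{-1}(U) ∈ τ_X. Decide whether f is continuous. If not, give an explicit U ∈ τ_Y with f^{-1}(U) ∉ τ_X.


f is NOT continuous.

Compute f^{-1}(U) for each U ∈ τ_Y:
  U = ∅: f^{-1}(U) = ∅ ∈ τ_X ✓.
  U = {θ}: f^{-1}(U) = {j, l} ∉ τ_X ✗.
  U = {η, θ}: f^{-1}(U) = {j, k, l} ∈ τ_X ✓.
  U = {ζ, η, θ}: f^{-1}(U) = {j, k, l} ∈ τ_X ✓.
Found U = {θ} with f^{-1}(U) = {j, l} not in τ_X. Therefore f is NOT continuous.


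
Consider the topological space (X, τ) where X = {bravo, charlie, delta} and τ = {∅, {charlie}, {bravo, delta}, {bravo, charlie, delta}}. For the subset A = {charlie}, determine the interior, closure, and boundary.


int(A) = {charlie}, cl(A) = {charlie}, ∂A = ∅.

Closed sets in (X, τ) are complements of opens:
  closed(X, τ) = {∅, {charlie}, {bravo, delta}, {bravo, charlie, delta}}.
int(A) = ⋃ {U ∈ τ : U ⊆ A}. Opens contained in A: ∅, {charlie}.
Taking the union of these: int(A) = {charlie}.
cl(A) = ⋂ {C closed : A ⊆ C}. Closed sets containing A: {charlie}, {bravo, charlie, delta}.
Intersecting these: cl(A) = {charlie}.
∂A = cl(A) ∖ int(A) = {charlie} ∖ {charlie} = ∅.


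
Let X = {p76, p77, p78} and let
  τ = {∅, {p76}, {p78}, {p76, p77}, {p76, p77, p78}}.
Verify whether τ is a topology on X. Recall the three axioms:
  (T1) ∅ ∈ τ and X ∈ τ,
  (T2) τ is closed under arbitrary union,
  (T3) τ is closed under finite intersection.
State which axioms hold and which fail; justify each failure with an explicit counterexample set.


τ is NOT a topology on X.

Axiom (T1): ∅ ∈ τ? Yes; X ∈ τ? Yes.
Axiom (T2/T3): check pairwise unions and intersections of members of τ.
Counterexample for (T2): {p76} ∪ {p78} = {p76, p78} ∉ τ. Therefore τ is NOT a topology.


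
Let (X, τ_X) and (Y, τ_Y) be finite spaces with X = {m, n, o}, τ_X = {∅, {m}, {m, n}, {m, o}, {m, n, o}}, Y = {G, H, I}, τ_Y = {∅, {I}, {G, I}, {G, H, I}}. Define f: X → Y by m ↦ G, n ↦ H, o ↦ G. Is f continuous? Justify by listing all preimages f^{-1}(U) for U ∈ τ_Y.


f IS continuous.

Compute f^{-1}(U) for each U ∈ τ_Y:
  U = ∅: f^{-1}(U) = ∅ ∈ τ_X ✓.
  U = {I}: f^{-1}(U) = ∅ ∈ τ_X ✓.
  U = {G, I}: f^{-1}(U) = {m, o} ∈ τ_X ✓.
  U = {G, H, I}: f^{-1}(U) = {m, n, o} ∈ τ_X ✓.
Every preimage lies in τ_X, so f IS continuous.


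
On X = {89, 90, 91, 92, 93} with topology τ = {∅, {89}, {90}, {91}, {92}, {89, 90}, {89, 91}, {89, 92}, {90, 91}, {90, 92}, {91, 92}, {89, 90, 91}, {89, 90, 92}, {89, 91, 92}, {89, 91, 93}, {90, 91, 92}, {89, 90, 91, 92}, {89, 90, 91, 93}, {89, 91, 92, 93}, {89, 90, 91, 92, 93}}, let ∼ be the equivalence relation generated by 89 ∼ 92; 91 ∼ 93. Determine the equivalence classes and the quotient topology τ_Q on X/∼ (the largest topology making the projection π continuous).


X/∼ = {[89=92], [90], [91=93]}; |τ_Q| = 6.

Equivalence classes: [89=92], [90], [91=93].
Quotient map π: X → X/∼ sends 89 ↦ [89=92], 90 ↦ [90], 91 ↦ [91=93], 92 ↦ [89=92], 93 ↦ [91=93].
For each subset V ⊆ X/∼, compute π^{-1}(V) ⊆ X and check whether π^{-1}(V) ∈ τ. V is open in τ_Q iff π^{-1}(V) ∈ τ.
  V = {}: π^{-1}(V) = ∅ ∈ τ ✓.
  V = {[89=92]}: π^{-1}(V) = {89, 92} ∈ τ ✓.
  V = {[90]}: π^{-1}(V) = {90} ∈ τ ✓.
  V = {[89=92], [90]}: π^{-1}(V) = {89, 90, 92} ∈ τ ✓.
  V = {[91=93]}: π^{-1}(V) = {91, 93} ∉ τ ✗.
  V = {[89=92], [91=93]}: π^{-1}(V) = {89, 91, 92, 93} ∈ τ ✓.
  V = {[90], [91=93]}: π^{-1}(V) = {90, 91, 93} ∉ τ ✗.
  V = {[89=92], [90], [91=93]}: π^{-1}(V) = {89, 90, 91, 92, 93} ∈ τ ✓.
Open sets in the quotient: τ_Q = {{}, {[89=92]}, {[90]}, {[89=92], [90]}, {[89=92], [91=93]}, {[89=92], [90], [91=93]}} (6 elements).


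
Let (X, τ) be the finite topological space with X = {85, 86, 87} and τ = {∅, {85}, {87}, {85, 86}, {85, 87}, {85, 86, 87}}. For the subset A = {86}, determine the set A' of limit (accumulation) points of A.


A' = ∅

For each x ∈ X, list the open sets U ∈ τ with x ∈ U, then check whether U ∩ (A ∖ {x}) ≠ ∅ for every such U.
  x = 85: open {85} ∋ x has {85} ∩ (A ∖ {85}) = ∅, so x is NOT a limit point.
  x = 86: open {85, 86} ∋ x has {85, 86} ∩ (A ∖ {86}) = ∅, so x is NOT a limit point.
  x = 87: open {87} ∋ x has {87} ∩ (A ∖ {87}) = ∅, so x is NOT a limit point.
Collecting: A' = ∅.


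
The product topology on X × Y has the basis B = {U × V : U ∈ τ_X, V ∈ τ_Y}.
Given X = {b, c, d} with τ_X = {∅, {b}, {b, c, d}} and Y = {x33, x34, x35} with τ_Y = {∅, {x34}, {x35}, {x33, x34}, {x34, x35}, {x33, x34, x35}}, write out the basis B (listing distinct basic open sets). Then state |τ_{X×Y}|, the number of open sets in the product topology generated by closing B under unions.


Basis B = {∅ × ∅, {b} × {x34}, {b} × {x35}, {b} × {x33, x34}, {b} × {x34, x35}, {b} × {x33, x34, x35}, {b, c, d} × {x34}, {b, c, d} × {x35}, {b, c, d} × {x33, x34}, {b, c, d} × {x34, x35}, {b, c, d} × {x33, x34, x35}}; |τ_{X×Y}| = 18.

Enumerate products U × V with U ∈ τ_X, V ∈ τ_Y (deduplicated):
  ∅ × ∅ = {} (∅)
  {b} × {x34} = {(b,x34)}
  {b} × {x35} = {(b,x35)}
  {b} × {x33, x34} = {(b,x33), (b,x34)}
  {b} × {x34, x35} = {(b,x34), (b,x35)}
  {b} × {x33, x34, x35} = {(b,x33), (b,x34), (b,x35)}
  {b, c, d} × {x34} = {(b,x34), (c,x34), (d,x34)}
  {b, c, d} × {x35} = {(b,x35), (c,x35), (d,x35)}
  {b, c, d} × {x33, x34} = {(b,x33), (b,x34), (c,x33), (c,x34), (d,x33), (d,x34)}
  {b, c, d} × {x34, x35} = {(b,x34), (b,x35), (c,x34), (c,x35), (d,x34), (d,x35)}
  {b, c, d} × {x33, x34, x35} = {(b,x33), (b,x34), (b,x35), (c,x33), (c,x34), (c,x35), (d,x33), (d,x34), (d,x35)}
These 11 distinct sets form the basis B.
Close under arbitrary unions to get τ_{X×Y}; counting gives |τ_{X×Y}| = 18.


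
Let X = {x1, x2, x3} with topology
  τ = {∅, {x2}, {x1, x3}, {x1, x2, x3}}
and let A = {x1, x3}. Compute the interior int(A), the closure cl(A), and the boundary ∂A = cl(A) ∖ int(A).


int(A) = {x1, x3}, cl(A) = {x1, x3}, ∂A = ∅.

Closed sets in (X, τ) are complements of opens:
  closed(X, τ) = {∅, {x2}, {x1, x3}, {x1, x2, x3}}.
int(A) = ⋃ {U ∈ τ : U ⊆ A}. Opens contained in A: ∅, {x1, x3}.
Taking the union of these: int(A) = {x1, x3}.
cl(A) = ⋂ {C closed : A ⊆ C}. Closed sets containing A: {x1, x3}, {x1, x2, x3}.
Intersecting these: cl(A) = {x1, x3}.
∂A = cl(A) ∖ int(A) = {x1, x3} ∖ {x1, x3} = ∅.


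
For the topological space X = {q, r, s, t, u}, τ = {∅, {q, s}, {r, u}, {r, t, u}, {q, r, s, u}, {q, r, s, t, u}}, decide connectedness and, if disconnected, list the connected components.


(X, τ) is disconnected; components = [{q, s}, {r, t, u}].

Find clopen sets (U ∈ τ with X ∖ U ∈ τ):
  U = ∅, X ∖ U = {q, r, s, t, u} — both open, so U is clopen.
  U = {q, s}, X ∖ U = {r, t, u} — both open, so U is clopen.
  U = {r, t, u}, X ∖ U = {q, s} — both open, so U is clopen.
  U = {q, r, s, t, u}, X ∖ U = ∅ — both open, so U is clopen.
Nontrivial clopen(s) exist: e.g. {q, s}. So (X, τ) is disconnected.
Compute connected components by grouping points that agree on all clopens:
  component: {q, s}
  component: {r, t, u}


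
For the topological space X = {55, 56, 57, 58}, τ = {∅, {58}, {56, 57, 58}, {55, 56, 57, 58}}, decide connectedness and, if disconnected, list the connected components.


(X, τ) is connected.

Find clopen sets (U ∈ τ with X ∖ U ∈ τ):
  U = ∅, X ∖ U = {55, 56, 57, 58} — both open, so U is clopen.
  U = {55, 56, 57, 58}, X ∖ U = ∅ — both open, so U is clopen.
Only trivial clopens (∅ and X) exist, so (X, τ) is connected.
Compute connected components by grouping points that agree on all clopens:
  component: {55, 56, 57, 58}


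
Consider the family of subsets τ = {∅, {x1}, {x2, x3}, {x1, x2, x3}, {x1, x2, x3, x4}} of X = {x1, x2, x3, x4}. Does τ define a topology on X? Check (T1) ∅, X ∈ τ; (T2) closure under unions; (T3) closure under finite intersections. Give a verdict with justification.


τ IS a topology on X.

Axiom (T1): ∅ ∈ τ? Yes; X ∈ τ? Yes.
Axiom (T2/T3): check pairwise unions and intersections of members of τ.
All pairwise intersections and unions checked — each lies in τ. Therefore τ satisfies (T1), (T2), (T3): it IS a topology on X.


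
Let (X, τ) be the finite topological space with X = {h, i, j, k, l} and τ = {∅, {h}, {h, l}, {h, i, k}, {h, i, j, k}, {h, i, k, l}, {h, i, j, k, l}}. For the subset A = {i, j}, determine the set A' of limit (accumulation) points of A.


A' = {j, k}

For each x ∈ X, list the open sets U ∈ τ with x ∈ U, then check whether U ∩ (A ∖ {x}) ≠ ∅ for every such U.
  x = h: open {h} ∋ x has {h} ∩ (A ∖ {h}) = ∅, so x is NOT a limit point.
  x = i: open {h, i, k} ∋ x has {h, i, k} ∩ (A ∖ {i}) = ∅, so x is NOT a limit point.
  x = j: opens ∋ x are {h, i, j, k}, {h, i, j, k, l}; each meets A ∖ {j}, so x IS a limit point.
  x = k: opens ∋ x are {h, i, k}, {h, i, j, k}, {h, i, k, l}, {h, i, j, k, l}; each meets A ∖ {k}, so x IS a limit point.
  x = l: open {h, l} ∋ x has {h, l} ∩ (A ∖ {l}) = ∅, so x is NOT a limit point.
Collecting: A' = {j, k}.


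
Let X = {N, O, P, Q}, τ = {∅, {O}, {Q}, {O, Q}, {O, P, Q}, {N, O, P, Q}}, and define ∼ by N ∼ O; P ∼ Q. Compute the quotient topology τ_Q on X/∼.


X/∼ = {[N=O], [P=Q]}; |τ_Q| = 2.

Equivalence classes: [N=O], [P=Q].
Quotient map π: X → X/∼ sends N ↦ [N=O], O ↦ [N=O], P ↦ [P=Q], Q ↦ [P=Q].
For each subset V ⊆ X/∼, compute π^{-1}(V) ⊆ X and check whether π^{-1}(V) ∈ τ. V is open in τ_Q iff π^{-1}(V) ∈ τ.
  V = {}: π^{-1}(V) = ∅ ∈ τ ✓.
  V = {[N=O]}: π^{-1}(V) = {N, O} ∉ τ ✗.
  V = {[P=Q]}: π^{-1}(V) = {P, Q} ∉ τ ✗.
  V = {[N=O], [P=Q]}: π^{-1}(V) = {N, O, P, Q} ∈ τ ✓.
Open sets in the quotient: τ_Q = {{}, {[N=O], [P=Q]}} (2 elements).


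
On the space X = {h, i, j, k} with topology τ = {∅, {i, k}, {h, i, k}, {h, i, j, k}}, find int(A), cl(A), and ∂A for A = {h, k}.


int(A) = ∅, cl(A) = {h, i, j, k}, ∂A = {h, i, j, k}.

Closed sets in (X, τ) are complements of opens:
  closed(X, τ) = {∅, {j}, {h, j}, {h, i, j, k}}.
int(A) = ⋃ {U ∈ τ : U ⊆ A}. Opens contained in A: ∅.
Taking the union of these: int(A) = ∅.
cl(A) = ⋂ {C closed : A ⊆ C}. Closed sets containing A: {h, i, j, k}.
Intersecting these: cl(A) = {h, i, j, k}.
∂A = cl(A) ∖ int(A) = {h, i, j, k} ∖ ∅ = {h, i, j, k}.


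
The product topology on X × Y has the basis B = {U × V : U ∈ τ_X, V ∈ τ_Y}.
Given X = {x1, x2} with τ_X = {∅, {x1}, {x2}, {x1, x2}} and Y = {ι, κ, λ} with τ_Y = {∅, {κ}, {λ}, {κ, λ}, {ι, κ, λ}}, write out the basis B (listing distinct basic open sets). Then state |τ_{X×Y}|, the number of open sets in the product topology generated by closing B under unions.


Basis B = {∅ × ∅, {x1} × {κ}, {x1} × {λ}, {x2} × {κ}, {x2} × {λ}, {x1} × {κ, λ}, {x1, x2} × {κ}, {x1, x2} × {λ}, {x2} × {κ, λ}, {x1} × {ι, κ, λ}, {x2} × {ι, κ, λ}, {x1, x2} × {κ, λ}, {x1, x2} × {ι, κ, λ}}; |τ_{X×Y}| = 25.

Enumerate products U × V with U ∈ τ_X, V ∈ τ_Y (deduplicated):
  ∅ × ∅ = {} (∅)
  {x1} × {κ} = {(x1,κ)}
  {x1} × {λ} = {(x1,λ)}
  {x2} × {κ} = {(x2,κ)}
  {x2} × {λ} = {(x2,λ)}
  {x1} × {κ, λ} = {(x1,κ), (x1,λ)}
  {x1, x2} × {κ} = {(x1,κ), (x2,κ)}
  {x1, x2} × {λ} = {(x1,λ), (x2,λ)}
  {x2} × {κ, λ} = {(x2,κ), (x2,λ)}
  {x1} × {ι, κ, λ} = {(x1,ι), (x1,κ), (x1,λ)}
  {x2} × {ι, κ, λ} = {(x2,ι), (x2,κ), (x2,λ)}
  {x1, x2} × {κ, λ} = {(x1,κ), (x1,λ), (x2,κ), (x2,λ)}
  {x1, x2} × {ι, κ, λ} = {(x1,ι), (x1,κ), (x1,λ), (x2,ι), (x2,κ), (x2,λ)}
These 13 distinct sets form the basis B.
Close under arbitrary unions to get τ_{X×Y}; counting gives |τ_{X×Y}| = 25.


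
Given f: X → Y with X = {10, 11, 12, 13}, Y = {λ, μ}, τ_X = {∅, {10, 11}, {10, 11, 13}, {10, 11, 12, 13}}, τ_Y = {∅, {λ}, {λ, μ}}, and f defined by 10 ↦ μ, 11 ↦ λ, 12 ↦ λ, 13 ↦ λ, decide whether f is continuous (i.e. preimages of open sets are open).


f is NOT continuous.

Compute f^{-1}(U) for each U ∈ τ_Y:
  U = ∅: f^{-1}(U) = ∅ ∈ τ_X ✓.
  U = {λ}: f^{-1}(U) = {11, 12, 13} ∉ τ_X ✗.
  U = {λ, μ}: f^{-1}(U) = {10, 11, 12, 13} ∈ τ_X ✓.
Found U = {λ} with f^{-1}(U) = {11, 12, 13} not in τ_X. Therefore f is NOT continuous.


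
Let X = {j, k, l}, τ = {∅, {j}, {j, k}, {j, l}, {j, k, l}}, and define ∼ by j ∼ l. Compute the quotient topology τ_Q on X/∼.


X/∼ = {[j=l], [k]}; |τ_Q| = 3.

Equivalence classes: [j=l], [k].
Quotient map π: X → X/∼ sends j ↦ [j=l], k ↦ [k], l ↦ [j=l].
For each subset V ⊆ X/∼, compute π^{-1}(V) ⊆ X and check whether π^{-1}(V) ∈ τ. V is open in τ_Q iff π^{-1}(V) ∈ τ.
  V = {}: π^{-1}(V) = ∅ ∈ τ ✓.
  V = {[j=l]}: π^{-1}(V) = {j, l} ∈ τ ✓.
  V = {[k]}: π^{-1}(V) = {k} ∉ τ ✗.
  V = {[j=l], [k]}: π^{-1}(V) = {j, k, l} ∈ τ ✓.
Open sets in the quotient: τ_Q = {{}, {[j=l]}, {[j=l], [k]}} (3 elements).


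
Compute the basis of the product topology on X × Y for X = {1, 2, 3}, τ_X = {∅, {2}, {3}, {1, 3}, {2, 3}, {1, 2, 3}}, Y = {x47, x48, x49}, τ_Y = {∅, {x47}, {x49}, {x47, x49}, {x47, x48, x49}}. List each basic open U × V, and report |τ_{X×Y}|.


Basis B = {∅ × ∅, {2} × {x47}, {2} × {x49}, {3} × {x47}, {3} × {x49}, {1, 3} × {x47}, {1, 3} × {x49}, {2} × {x47, x49}, {2, 3} × {x47}, {2, 3} × {x49}, {3} × {x47, x49}, {1, 2, 3} × {x47}, {1, 2, 3} × {x49}, {2} × {x47, x48, x49}, {3} × {x47, x48, x49}, {1, 3} × {x47, x49}, {2, 3} × {x47, x49}, {1, 3} × {x47, x48, x49}, {1, 2, 3} × {x47, x49}, {2, 3} × {x47, x48, x49}, {1, 2, 3} × {x47, x48, x49}}; |τ_{X×Y}| = 70.

Enumerate products U × V with U ∈ τ_X, V ∈ τ_Y (deduplicated):
  ∅ × ∅ = {} (∅)
  {2} × {x47} = {(2,x47)}
  {2} × {x49} = {(2,x49)}
  {3} × {x47} = {(3,x47)}
  {3} × {x49} = {(3,x49)}
  {1, 3} × {x47} = {(1,x47), (3,x47)}
  {1, 3} × {x49} = {(1,x49), (3,x49)}
  {2} × {x47, x49} = {(2,x47), (2,x49)}
  {2, 3} × {x47} = {(2,x47), (3,x47)}
  {2, 3} × {x49} = {(2,x49), (3,x49)}
  {3} × {x47, x49} = {(3,x47), (3,x49)}
  {1, 2, 3} × {x47} = {(1,x47), (2,x47), (3,x47)}
  {1, 2, 3} × {x49} = {(1,x49), (2,x49), (3,x49)}
  {2} × {x47, x48, x49} = {(2,x47), (2,x48), (2,x49)}
  {3} × {x47, x48, x49} = {(3,x47), (3,x48), (3,x49)}
  {1, 3} × {x47, x49} = {(1,x47), (1,x49), (3,x47), (3,x49)}
  {2, 3} × {x47, x49} = {(2,x47), (2,x49), (3,x47), (3,x49)}
  {1, 3} × {x47, x48, x49} = {(1,x47), (1,x48), (1,x49), (3,x47), (3,x48), (3,x49)}
  {1, 2, 3} × {x47, x49} = {(1,x47), (1,x49), (2,x47), (2,x49), (3,x47), (3,x49)}
  {2, 3} × {x47, x48, x49} = {(2,x47), (2,x48), (2,x49), (3,x47), (3,x48), (3,x49)}
  {1, 2, 3} × {x47, x48, x49} = {(1,x47), (1,x48), (1,x49), (2,x47), (2,x48), (2,x49), (3,x47), (3,x48), (3,x49)}
These 21 distinct sets form the basis B.
Close under arbitrary unions to get τ_{X×Y}; counting gives |τ_{X×Y}| = 70.


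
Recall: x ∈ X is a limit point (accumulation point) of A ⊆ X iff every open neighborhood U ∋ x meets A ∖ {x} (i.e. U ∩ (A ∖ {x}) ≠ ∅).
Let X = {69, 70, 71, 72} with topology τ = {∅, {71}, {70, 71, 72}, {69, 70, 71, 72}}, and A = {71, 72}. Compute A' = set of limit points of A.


A' = {69, 70, 72}

For each x ∈ X, list the open sets U ∈ τ with x ∈ U, then check whether U ∩ (A ∖ {x}) ≠ ∅ for every such U.
  x = 69: opens ∋ x are {69, 70, 71, 72}; each meets A ∖ {69}, so x IS a limit point.
  x = 70: opens ∋ x are {70, 71, 72}, {69, 70, 71, 72}; each meets A ∖ {70}, so x IS a limit point.
  x = 71: open {71} ∋ x has {71} ∩ (A ∖ {71}) = ∅, so x is NOT a limit point.
  x = 72: opens ∋ x are {70, 71, 72}, {69, 70, 71, 72}; each meets A ∖ {72}, so x IS a limit point.
Collecting: A' = {69, 70, 72}.


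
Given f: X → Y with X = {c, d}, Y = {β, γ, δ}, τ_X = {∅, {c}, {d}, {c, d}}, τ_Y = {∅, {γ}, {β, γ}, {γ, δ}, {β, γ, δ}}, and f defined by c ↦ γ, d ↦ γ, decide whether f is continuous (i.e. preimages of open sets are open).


f IS continuous.

Compute f^{-1}(U) for each U ∈ τ_Y:
  U = ∅: f^{-1}(U) = ∅ ∈ τ_X ✓.
  U = {γ}: f^{-1}(U) = {c, d} ∈ τ_X ✓.
  U = {β, γ}: f^{-1}(U) = {c, d} ∈ τ_X ✓.
  U = {γ, δ}: f^{-1}(U) = {c, d} ∈ τ_X ✓.
  U = {β, γ, δ}: f^{-1}(U) = {c, d} ∈ τ_X ✓.
Every preimage lies in τ_X, so f IS continuous.


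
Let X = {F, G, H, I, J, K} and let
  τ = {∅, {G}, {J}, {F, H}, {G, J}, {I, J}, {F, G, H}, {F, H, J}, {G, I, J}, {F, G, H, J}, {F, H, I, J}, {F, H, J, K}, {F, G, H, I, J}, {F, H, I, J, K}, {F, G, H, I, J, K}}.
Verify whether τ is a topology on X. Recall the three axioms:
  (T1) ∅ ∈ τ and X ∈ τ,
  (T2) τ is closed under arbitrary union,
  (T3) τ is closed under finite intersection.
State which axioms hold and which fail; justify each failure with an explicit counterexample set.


τ is NOT a topology on X.

Axiom (T1): ∅ ∈ τ? Yes; X ∈ τ? Yes.
Axiom (T2/T3): check pairwise unions and intersections of members of τ.
Counterexample for (T2): {G} ∪ {F, H, J, K} = {F, G, H, J, K} ∉ τ. Therefore τ is NOT a topology.


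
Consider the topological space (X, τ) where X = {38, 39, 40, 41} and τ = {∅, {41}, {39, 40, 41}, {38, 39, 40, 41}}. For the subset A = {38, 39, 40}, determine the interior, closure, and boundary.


int(A) = ∅, cl(A) = {38, 39, 40}, ∂A = {38, 39, 40}.

Closed sets in (X, τ) are complements of opens:
  closed(X, τ) = {∅, {38}, {38, 39, 40}, {38, 39, 40, 41}}.
int(A) = ⋃ {U ∈ τ : U ⊆ A}. Opens contained in A: ∅.
Taking the union of these: int(A) = ∅.
cl(A) = ⋂ {C closed : A ⊆ C}. Closed sets containing A: {38, 39, 40}, {38, 39, 40, 41}.
Intersecting these: cl(A) = {38, 39, 40}.
∂A = cl(A) ∖ int(A) = {38, 39, 40} ∖ ∅ = {38, 39, 40}.


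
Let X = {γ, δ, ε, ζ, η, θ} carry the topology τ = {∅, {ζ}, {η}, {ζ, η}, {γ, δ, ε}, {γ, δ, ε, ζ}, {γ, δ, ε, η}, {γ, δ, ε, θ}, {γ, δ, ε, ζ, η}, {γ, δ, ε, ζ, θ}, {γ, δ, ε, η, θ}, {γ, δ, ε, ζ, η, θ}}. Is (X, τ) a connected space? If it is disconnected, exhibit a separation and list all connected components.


(X, τ) is disconnected; components = [{ζ}, {η}, {γ, δ, ε, θ}].

Find clopen sets (U ∈ τ with X ∖ U ∈ τ):
  U = ∅, X ∖ U = {γ, δ, ε, ζ, η, θ} — both open, so U is clopen.
  U = {ζ}, X ∖ U = {γ, δ, ε, η, θ} — both open, so U is clopen.
  U = {η}, X ∖ U = {γ, δ, ε, ζ, θ} — both open, so U is clopen.
  U = {ζ, η}, X ∖ U = {γ, δ, ε, θ} — both open, so U is clopen.
  U = {γ, δ, ε, θ}, X ∖ U = {ζ, η} — both open, so U is clopen.
  U = {γ, δ, ε, ζ, θ}, X ∖ U = {η} — both open, so U is clopen.
  U = {γ, δ, ε, η, θ}, X ∖ U = {ζ} — both open, so U is clopen.
  U = {γ, δ, ε, ζ, η, θ}, X ∖ U = ∅ — both open, so U is clopen.
Nontrivial clopen(s) exist: e.g. {γ, δ, ε, ζ, θ}. So (X, τ) is disconnected.
Compute connected components by grouping points that agree on all clopens:
  component: {ζ}
  component: {η}
  component: {γ, δ, ε, θ}


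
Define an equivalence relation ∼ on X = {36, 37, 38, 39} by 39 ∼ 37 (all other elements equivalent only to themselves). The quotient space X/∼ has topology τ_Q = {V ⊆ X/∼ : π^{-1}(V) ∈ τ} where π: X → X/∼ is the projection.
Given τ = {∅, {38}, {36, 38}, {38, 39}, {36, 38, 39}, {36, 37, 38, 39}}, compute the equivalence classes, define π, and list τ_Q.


X/∼ = {[36], [37=39], [38]}; |τ_Q| = 4.

Equivalence classes: [36], [37=39], [38].
Quotient map π: X → X/∼ sends 36 ↦ [36], 37 ↦ [37=39], 38 ↦ [38], 39 ↦ [37=39].
For each subset V ⊆ X/∼, compute π^{-1}(V) ⊆ X and check whether π^{-1}(V) ∈ τ. V is open in τ_Q iff π^{-1}(V) ∈ τ.
  V = {}: π^{-1}(V) = ∅ ∈ τ ✓.
  V = {[36]}: π^{-1}(V) = {36} ∉ τ ✗.
  V = {[37=39]}: π^{-1}(V) = {37, 39} ∉ τ ✗.
  V = {[36], [37=39]}: π^{-1}(V) = {36, 37, 39} ∉ τ ✗.
  V = {[38]}: π^{-1}(V) = {38} ∈ τ ✓.
  V = {[36], [38]}: π^{-1}(V) = {36, 38} ∈ τ ✓.
  V = {[37=39], [38]}: π^{-1}(V) = {37, 38, 39} ∉ τ ✗.
  V = {[36], [37=39], [38]}: π^{-1}(V) = {36, 37, 38, 39} ∈ τ ✓.
Open sets in the quotient: τ_Q = {{}, {[38]}, {[36], [38]}, {[36], [37=39], [38]}} (4 elements).


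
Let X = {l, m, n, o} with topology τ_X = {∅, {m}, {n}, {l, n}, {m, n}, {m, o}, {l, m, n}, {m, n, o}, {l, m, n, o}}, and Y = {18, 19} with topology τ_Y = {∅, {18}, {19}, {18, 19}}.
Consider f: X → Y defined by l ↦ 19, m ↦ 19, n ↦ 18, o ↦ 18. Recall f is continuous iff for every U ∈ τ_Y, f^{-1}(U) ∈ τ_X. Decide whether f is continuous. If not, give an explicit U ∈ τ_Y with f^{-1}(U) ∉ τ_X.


f is NOT continuous.

Compute f^{-1}(U) for each U ∈ τ_Y:
  U = ∅: f^{-1}(U) = ∅ ∈ τ_X ✓.
  U = {18}: f^{-1}(U) = {n, o} ∉ τ_X ✗.
  U = {19}: f^{-1}(U) = {l, m} ∉ τ_X ✗.
  U = {18, 19}: f^{-1}(U) = {l, m, n, o} ∈ τ_X ✓.
Found U = {18} with f^{-1}(U) = {n, o} not in τ_X. Therefore f is NOT continuous.


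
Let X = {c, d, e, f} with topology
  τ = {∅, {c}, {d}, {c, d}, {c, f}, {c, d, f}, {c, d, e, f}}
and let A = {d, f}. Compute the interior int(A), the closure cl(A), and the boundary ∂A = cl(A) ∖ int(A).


int(A) = {d}, cl(A) = {d, e, f}, ∂A = {e, f}.

Closed sets in (X, τ) are complements of opens:
  closed(X, τ) = {∅, {e}, {d, e}, {e, f}, {c, e, f}, {d, e, f}, {c, d, e, f}}.
int(A) = ⋃ {U ∈ τ : U ⊆ A}. Opens contained in A: ∅, {d}.
Taking the union of these: int(A) = {d}.
cl(A) = ⋂ {C closed : A ⊆ C}. Closed sets containing A: {d, e, f}, {c, d, e, f}.
Intersecting these: cl(A) = {d, e, f}.
∂A = cl(A) ∖ int(A) = {d, e, f} ∖ {d} = {e, f}.


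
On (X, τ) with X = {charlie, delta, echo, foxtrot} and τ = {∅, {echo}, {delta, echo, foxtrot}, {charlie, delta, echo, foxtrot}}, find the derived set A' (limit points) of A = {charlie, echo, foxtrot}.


A' = {charlie, delta, foxtrot}

For each x ∈ X, list the open sets U ∈ τ with x ∈ U, then check whether U ∩ (A ∖ {x}) ≠ ∅ for every such U.
  x = charlie: opens ∋ x are {charlie, delta, echo, foxtrot}; each meets A ∖ {charlie}, so x IS a limit point.
  x = delta: opens ∋ x are {delta, echo, foxtrot}, {charlie, delta, echo, foxtrot}; each meets A ∖ {delta}, so x IS a limit point.
  x = echo: open {echo} ∋ x has {echo} ∩ (A ∖ {echo}) = ∅, so x is NOT a limit point.
  x = foxtrot: opens ∋ x are {delta, echo, foxtrot}, {charlie, delta, echo, foxtrot}; each meets A ∖ {foxtrot}, so x IS a limit point.
Collecting: A' = {charlie, delta, foxtrot}.
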